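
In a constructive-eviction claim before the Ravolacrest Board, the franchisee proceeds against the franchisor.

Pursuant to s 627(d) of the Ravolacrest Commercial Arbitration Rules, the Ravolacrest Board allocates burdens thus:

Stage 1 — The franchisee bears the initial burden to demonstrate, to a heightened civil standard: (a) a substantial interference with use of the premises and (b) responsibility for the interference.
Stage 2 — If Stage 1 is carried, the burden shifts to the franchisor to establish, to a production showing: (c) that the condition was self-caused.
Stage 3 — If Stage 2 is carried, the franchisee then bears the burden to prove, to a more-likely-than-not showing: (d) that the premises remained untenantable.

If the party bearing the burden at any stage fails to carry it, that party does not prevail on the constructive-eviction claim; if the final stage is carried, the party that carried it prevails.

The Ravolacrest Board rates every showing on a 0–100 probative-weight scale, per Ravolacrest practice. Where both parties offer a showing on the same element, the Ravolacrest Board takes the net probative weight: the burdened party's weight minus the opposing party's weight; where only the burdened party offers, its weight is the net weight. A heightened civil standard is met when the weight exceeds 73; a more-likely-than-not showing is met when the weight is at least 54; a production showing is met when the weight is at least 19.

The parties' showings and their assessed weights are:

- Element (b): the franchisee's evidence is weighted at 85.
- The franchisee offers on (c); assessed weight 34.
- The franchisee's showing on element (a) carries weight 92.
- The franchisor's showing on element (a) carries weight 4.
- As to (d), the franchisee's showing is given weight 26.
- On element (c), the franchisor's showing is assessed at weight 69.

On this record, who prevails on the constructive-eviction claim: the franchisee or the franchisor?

Stage 1 (franchisee, a heightened civil standard, weight exceeds 73): (a) net 92−4=88 > 73 — meets; (b) 85 > 73 — meets.
  All elements met. The burden passes to the franchisor.
Stage 2 (franchisor, a production showing, weight is at least 19): (c) net 69−34=35 ≥ 19 — meets.
  Stage 2 is satisfied; the onus moves to the franchisee.
Stage 3 (franchisee, a more-likely-than-not showing, weight is at least 54): (d) 26 < 54 — fails.
  The franchisee does not carry Stage 3.
The analysis ends at Stage 3; the franchisor prevails.

franchisor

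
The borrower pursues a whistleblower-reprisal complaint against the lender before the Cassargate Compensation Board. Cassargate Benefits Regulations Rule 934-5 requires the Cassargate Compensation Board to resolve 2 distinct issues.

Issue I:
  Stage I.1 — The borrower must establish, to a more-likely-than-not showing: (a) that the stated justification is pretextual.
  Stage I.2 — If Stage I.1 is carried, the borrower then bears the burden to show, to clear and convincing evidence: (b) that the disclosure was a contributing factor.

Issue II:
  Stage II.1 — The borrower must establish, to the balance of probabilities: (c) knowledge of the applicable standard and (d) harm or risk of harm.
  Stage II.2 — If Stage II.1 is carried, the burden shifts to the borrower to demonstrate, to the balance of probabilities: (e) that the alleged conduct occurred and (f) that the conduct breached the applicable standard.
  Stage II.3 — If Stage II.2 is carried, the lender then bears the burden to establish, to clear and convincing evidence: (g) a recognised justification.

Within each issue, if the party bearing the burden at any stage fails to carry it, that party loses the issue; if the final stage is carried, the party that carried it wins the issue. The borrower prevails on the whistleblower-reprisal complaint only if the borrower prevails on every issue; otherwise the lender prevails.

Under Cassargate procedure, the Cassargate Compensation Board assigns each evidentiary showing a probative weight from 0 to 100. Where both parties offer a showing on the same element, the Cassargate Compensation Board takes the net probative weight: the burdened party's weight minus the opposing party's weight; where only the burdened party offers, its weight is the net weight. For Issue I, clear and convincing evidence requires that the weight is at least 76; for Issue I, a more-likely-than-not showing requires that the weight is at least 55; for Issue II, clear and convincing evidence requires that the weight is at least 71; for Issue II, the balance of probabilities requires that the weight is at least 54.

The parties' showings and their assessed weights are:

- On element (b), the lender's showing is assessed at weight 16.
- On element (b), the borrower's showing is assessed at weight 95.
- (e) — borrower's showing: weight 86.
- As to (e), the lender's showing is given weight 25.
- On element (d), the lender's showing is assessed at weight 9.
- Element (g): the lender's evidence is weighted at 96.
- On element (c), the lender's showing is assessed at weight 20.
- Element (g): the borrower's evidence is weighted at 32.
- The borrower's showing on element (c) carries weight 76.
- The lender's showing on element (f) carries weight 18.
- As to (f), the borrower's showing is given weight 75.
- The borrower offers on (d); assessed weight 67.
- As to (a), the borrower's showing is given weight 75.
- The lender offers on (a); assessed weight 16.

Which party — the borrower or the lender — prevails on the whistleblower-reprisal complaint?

— Issue I —
Stage I.1 (borrower, a more-likely-than-not showing, weight is at least 55): (a) net 75−16=59 ≥ 55 — meets.
  Stage I.1 is satisfied; the borrower continues to bear the burden.
Stage I.2 (borrower, clear and convincing evidence, weight is at least 76): (b) net 95−16=79 ≥ 76 — meets.
  The borrower carries the last stage.
Every stage carried; the borrower prevails on this issue.
— Issue II —
Stage II.1 — burden on borrower; standard: the balance of probabilities (weight is at least 54).
    (c): 76 − 20 = 56 ≥ 54 [met]
    (d): 67 − 9 = 58 ≥ 54 [met]
  Stage II.1 is satisfied; the borrower continues to bear the burden.
Stage II.2 — burden on borrower; standard: the balance of probabilities (weight is at least 54).
    (e): 86 − 25 = 61 ≥ 54 [met]
    (f): 75 − 18 = 57 ≥ 54 [met]
  The borrower carries Stage II.2; the lender now bears the burden.
Stage II.3 — burden on lender; standard: clear and convincing evidence (weight is at least 71).
    (g): 96 − 32 = 64 < 71 [not met]
  The lender does not carry Stage II.3.
The analysis ends at Stage II.3; the borrower prevails on this issue.
Per-issue: Issue I → borrower; Issue II → borrower. The borrower must prevail on every issue; overall, the borrower prevails.

borrower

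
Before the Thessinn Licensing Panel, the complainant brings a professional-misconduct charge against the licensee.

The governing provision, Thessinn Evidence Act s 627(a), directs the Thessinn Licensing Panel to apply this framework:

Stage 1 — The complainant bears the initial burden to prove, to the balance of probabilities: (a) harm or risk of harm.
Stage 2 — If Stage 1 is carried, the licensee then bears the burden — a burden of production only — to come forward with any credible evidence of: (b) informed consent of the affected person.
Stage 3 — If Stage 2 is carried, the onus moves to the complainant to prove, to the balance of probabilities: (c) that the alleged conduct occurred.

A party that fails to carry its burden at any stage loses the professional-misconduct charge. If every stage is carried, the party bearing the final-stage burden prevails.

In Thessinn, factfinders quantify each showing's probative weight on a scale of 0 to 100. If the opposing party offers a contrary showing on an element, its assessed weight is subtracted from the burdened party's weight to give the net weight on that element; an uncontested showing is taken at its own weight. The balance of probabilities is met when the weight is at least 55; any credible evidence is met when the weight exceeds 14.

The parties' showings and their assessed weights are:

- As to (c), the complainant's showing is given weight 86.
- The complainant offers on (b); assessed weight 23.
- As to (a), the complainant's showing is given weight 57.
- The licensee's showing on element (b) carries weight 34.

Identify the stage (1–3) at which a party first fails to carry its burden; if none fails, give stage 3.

Stage 1 — burden on complainant; standard: the balance of probabilities (weight is at least 55).
    (a): 57 ≥ 55 [met]
  Stage 1 is satisfied; the onus moves to the licensee.
Stage 2 — burden on licensee; standard: any credible evidence (weight exceeds 14).
    (b): 34 − 23 = 11 ≤ 14 [not met]
  The licensee does not carry Stage 2.
So the complainant prevails.

stage 2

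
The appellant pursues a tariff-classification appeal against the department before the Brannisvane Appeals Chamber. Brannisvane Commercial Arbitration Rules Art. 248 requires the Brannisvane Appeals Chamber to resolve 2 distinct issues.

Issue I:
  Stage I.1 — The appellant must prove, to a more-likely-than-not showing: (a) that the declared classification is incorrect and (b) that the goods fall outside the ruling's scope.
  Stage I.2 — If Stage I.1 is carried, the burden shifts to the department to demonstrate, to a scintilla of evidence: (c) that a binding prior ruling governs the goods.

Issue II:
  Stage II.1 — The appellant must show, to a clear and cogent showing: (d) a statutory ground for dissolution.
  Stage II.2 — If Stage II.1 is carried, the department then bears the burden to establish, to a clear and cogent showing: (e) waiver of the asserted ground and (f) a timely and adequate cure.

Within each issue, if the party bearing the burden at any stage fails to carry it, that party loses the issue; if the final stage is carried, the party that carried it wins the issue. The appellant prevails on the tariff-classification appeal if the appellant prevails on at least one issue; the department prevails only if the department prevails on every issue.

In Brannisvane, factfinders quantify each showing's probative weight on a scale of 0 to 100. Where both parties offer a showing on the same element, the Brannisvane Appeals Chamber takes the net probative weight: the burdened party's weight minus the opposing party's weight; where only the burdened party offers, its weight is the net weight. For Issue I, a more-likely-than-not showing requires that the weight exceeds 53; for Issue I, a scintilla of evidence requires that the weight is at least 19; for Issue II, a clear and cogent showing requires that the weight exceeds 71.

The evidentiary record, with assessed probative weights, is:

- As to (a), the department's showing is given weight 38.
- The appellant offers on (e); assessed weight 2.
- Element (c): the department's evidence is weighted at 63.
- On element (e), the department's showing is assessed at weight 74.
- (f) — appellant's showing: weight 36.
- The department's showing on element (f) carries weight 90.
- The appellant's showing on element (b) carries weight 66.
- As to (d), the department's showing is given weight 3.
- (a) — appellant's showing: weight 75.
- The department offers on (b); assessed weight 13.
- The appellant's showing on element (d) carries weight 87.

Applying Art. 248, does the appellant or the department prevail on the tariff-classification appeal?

appellant

— Issue I —
Stage I.1 (appellant, a more-likely-than-not showing, weight exceeds 53): (a) net 75−38=37 ≤ 53 — fails; (b) net 66−13=53 ≤ 53 — fails.
  Stage I.1 not carried; the appellant fails its burden.
The analysis ends at Stage I.1; the department prevails on this issue.
— Issue II —
At Stage II.1 the appellant must meet a clear and cogent showing (weight exceeds 71): on (d) the weight is 87 less the opposing 3 gives net 84, > 71, so (d) meets the standard.
  All elements met. The burden passes to the department.
At Stage II.2 the department must meet a clear and cogent showing (weight exceeds 71): on (e) the weight is 74 less the opposing 2 gives net 72, which does exceed 71, so (e) meets the standard; on (f) the weight is 90 less the opposing 36 gives net 54, which does not exceed 71, so (f) does not meet the standard.
  Not every element is met, so the department fails to carry Stage II.2.
So the appellant prevails on this issue.
Per-issue: Issue I → department; Issue II → appellant. The appellant must prevail on at least one issue; overall, the appellant prevails.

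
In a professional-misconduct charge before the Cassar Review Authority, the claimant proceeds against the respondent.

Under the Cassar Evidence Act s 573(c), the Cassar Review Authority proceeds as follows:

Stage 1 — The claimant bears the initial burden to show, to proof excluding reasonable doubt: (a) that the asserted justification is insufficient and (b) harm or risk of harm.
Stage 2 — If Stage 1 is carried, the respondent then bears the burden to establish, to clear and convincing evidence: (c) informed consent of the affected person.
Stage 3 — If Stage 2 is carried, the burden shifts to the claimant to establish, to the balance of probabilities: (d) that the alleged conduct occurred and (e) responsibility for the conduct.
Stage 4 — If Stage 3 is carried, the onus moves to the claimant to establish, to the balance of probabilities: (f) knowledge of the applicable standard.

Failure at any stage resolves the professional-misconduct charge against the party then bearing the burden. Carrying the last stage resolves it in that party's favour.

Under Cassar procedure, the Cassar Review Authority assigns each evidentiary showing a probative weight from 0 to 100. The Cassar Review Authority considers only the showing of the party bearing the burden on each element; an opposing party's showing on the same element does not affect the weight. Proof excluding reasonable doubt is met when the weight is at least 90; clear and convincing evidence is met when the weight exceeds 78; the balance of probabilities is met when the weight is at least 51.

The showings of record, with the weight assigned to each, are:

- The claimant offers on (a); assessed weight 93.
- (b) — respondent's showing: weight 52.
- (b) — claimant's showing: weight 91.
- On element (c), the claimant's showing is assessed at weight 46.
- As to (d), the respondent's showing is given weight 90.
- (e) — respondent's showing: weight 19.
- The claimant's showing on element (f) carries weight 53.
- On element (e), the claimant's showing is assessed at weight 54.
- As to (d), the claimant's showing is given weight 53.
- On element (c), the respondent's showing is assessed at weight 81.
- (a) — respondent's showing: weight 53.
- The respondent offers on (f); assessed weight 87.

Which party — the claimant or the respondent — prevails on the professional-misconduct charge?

Stage 1 (claimant, proof excluding reasonable doubt, weight is at least 90): (a) 93 (respondent's 53 disregarded) ≥ 90 — meets; (b) 91 (respondent's 52 disregarded) ≥ 90 — meets.
  The claimant carries Stage 1; the respondent now bears the burden.
Stage 2 (respondent, clear and convincing evidence, weight exceeds 78): (c) 81 (claimant's 46 disregarded) > 78 — meets.
  The respondent carries Stage 2; the claimant now bears the burden.
Stage 3 (claimant, the balance of probabilities, weight is at least 51): (d) 53 (respondent's 90 disregarded) ≥ 51 — meets; (e) 54 (respondent's 19 disregarded) ≥ 51 — meets.
  All elements met. The claimant retains the burden for Stage 4.
Stage 4 (claimant, the balance of probabilities, weight is at least 51): (f) 53 (respondent's 87 disregarded) ≥ 51 — meets.
  All elements met at the final stage.
With every stage satisfied, the claimant prevails.

claimant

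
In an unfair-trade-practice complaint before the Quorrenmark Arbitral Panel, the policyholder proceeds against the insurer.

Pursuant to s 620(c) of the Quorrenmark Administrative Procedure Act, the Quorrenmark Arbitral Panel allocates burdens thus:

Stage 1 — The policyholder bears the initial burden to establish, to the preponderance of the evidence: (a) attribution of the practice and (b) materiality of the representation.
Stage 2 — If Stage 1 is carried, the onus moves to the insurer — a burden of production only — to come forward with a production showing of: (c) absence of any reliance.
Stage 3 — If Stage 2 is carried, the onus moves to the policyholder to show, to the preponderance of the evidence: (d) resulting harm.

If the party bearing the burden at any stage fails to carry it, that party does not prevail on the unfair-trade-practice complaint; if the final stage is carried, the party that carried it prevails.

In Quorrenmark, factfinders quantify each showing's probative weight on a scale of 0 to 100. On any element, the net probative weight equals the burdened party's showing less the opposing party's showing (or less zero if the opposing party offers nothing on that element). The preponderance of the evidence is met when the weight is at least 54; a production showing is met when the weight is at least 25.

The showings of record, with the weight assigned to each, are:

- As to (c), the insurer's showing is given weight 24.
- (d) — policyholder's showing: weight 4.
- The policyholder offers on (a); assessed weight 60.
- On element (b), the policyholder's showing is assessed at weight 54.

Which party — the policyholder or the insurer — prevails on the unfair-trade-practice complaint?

At Stage 1 the policyholder must meet the preponderance of the evidence (weight is at least 54): on (a) the weight is 60, ≥ 54, so (a) meets the standard; on (b) the weight is 54, which does reach 54, so (b) meets the standard.
  The policyholder carries Stage 1; the insurer now bears the burden.
At Stage 2 the insurer must meet a production showing (weight is at least 25): on (c) the weight is 24, which does not reach 25, so (c) does not meet the standard.
  The insurer does not carry Stage 2.
The policyholder prevails.

policyholder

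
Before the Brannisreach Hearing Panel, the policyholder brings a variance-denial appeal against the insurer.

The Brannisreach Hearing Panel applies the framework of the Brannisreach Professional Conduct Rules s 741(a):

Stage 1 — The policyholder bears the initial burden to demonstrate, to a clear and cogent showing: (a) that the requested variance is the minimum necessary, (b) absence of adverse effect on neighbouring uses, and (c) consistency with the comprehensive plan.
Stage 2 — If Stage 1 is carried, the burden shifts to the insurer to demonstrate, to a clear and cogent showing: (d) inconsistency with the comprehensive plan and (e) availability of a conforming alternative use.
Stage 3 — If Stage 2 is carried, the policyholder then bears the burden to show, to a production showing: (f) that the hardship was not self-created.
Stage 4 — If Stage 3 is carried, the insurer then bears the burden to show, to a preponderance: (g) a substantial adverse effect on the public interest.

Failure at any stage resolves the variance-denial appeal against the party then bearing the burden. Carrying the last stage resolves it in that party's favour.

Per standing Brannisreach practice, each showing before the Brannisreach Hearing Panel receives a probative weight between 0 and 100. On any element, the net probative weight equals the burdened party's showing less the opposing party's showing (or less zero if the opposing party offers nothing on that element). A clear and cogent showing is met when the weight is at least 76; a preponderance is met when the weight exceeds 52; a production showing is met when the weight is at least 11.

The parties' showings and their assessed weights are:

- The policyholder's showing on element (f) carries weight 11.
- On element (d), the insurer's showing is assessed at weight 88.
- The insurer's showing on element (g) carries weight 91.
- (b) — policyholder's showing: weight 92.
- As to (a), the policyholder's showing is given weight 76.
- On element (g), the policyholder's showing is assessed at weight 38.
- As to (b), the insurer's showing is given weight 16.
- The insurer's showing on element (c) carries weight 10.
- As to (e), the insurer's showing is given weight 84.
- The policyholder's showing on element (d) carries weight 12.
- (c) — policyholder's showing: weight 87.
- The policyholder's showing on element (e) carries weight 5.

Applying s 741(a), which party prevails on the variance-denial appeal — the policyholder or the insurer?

insurer

Stage 1 — burden on policyholder; standard: a clear and cogent showing (weight is at least 76).
    (a): 76 ≥ 76 [met]
    (b): 92 − 16 = 76 ≥ 76 [met]
    (c): 87 − 10 = 77 ≥ 76 [met]
  Stage 1 carried; the burden shifts to the insurer.
Stage 2 — burden on insurer; standard: a clear and cogent showing (weight is at least 76).
    (d): 88 − 12 = 76 ≥ 76 [met]
    (e): 84 − 5 = 79 ≥ 76 [met]
  Stage 2 carried; the burden shifts to the policyholder.
Stage 3 — burden on policyholder; standard: a production showing (weight is at least 11).
    (f): 11 ≥ 11 [met]
  Stage 3 is satisfied; the onus moves to the insurer.
Stage 4 — burden on insurer; standard: a preponderance (weight exceeds 52).
    (g): 91 − 38 = 53 > 52 [met]
  The insurer carries the last stage.
With every stage satisfied, the insurer prevails.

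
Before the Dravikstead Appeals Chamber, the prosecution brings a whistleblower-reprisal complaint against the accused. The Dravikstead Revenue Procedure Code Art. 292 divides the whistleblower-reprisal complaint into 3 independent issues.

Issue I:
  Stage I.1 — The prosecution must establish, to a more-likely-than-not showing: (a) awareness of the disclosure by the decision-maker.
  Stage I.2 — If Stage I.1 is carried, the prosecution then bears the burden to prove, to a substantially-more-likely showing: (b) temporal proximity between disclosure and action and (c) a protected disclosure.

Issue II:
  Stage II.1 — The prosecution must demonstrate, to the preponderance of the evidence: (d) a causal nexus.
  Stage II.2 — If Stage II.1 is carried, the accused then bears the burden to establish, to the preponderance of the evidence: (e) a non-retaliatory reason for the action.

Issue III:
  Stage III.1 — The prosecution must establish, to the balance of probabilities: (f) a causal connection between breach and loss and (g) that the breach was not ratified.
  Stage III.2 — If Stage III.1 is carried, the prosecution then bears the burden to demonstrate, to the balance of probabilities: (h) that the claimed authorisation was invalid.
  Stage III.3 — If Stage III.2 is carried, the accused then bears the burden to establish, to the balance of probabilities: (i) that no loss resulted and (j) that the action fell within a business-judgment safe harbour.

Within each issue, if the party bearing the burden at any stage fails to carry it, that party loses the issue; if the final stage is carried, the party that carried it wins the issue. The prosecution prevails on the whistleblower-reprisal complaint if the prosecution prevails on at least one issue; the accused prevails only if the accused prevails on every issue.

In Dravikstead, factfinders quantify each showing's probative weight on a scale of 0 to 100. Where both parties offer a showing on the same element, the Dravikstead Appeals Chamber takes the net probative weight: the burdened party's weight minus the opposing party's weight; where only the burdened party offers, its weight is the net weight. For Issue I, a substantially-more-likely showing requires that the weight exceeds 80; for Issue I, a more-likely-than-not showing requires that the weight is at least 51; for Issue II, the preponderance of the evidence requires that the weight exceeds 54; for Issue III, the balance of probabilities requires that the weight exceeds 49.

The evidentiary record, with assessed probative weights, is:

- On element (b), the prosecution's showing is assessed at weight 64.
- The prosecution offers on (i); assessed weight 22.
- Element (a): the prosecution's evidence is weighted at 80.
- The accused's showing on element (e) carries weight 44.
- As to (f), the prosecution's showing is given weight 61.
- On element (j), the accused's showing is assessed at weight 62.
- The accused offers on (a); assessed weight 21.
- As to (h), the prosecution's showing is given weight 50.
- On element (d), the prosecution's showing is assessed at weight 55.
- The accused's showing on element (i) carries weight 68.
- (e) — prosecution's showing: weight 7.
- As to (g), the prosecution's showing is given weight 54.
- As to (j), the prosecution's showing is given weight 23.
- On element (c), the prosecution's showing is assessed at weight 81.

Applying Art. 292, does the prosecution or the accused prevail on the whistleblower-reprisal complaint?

— Issue I —
At Stage I.1 the prosecution must meet a more-likely-than-not showing (weight is at least 51): on (a) the weight is 80 less the opposing 21 gives net 59, ≥ 51, so (a) meets the standard.
  Stage I.1 carried; the burden remains with the prosecution.
At Stage I.2 the prosecution must meet a substantially-more-likely showing (weight exceeds 80): on (b) the weight is 64, which does not exceed 80, so (b) does not meet the standard; on (c) the weight is 81, > 80, so (c) meets the standard.
  Not every element is met, so the prosecution fails to carry Stage I.2.
The analysis ends at Stage I.2; the accused prevails on this issue.
— Issue II —
Stage II.1 — burden on prosecution; standard: the preponderance of the evidence (weight exceeds 54).
    (d): 55 > 54 [met]
  Stage II.1 is satisfied; the onus moves to the accused.
Stage II.2 — burden on accused; standard: the preponderance of the evidence (weight exceeds 54).
    (e): 44 − 7 = 37 ≤ 54 [not met]
  The accused does not carry Stage II.2.
So the prosecution prevails on this issue.
— Issue III —
Stage III.1 (prosecution, the balance of probabilities, weight exceeds 49): (f) 61 > 49 — meets; (g) 54 > 49 — meets.
  Stage III.1 is satisfied; the prosecution continues to bear the burden.
Stage III.2 (prosecution, the balance of probabilities, weight exceeds 49): (h) 50 > 49 — meets.
  Stage III.2 is satisfied; the onus moves to the accused.
Stage III.3 (accused, the balance of probabilities, weight exceeds 49): (i) net 68−22=46 ≤ 49 — fails; (j) net 62−23=39 ≤ 49 — fails.
  Stage III.3 not carried; the accused fails its burden.
The analysis ends at Stage III.3; the prosecution prevails on this issue.
Per-issue: Issue I → accused; Issue II → prosecution; Issue III → prosecution. The prosecution must prevail on at least one issue; overall, the prosecution prevails.

prosecution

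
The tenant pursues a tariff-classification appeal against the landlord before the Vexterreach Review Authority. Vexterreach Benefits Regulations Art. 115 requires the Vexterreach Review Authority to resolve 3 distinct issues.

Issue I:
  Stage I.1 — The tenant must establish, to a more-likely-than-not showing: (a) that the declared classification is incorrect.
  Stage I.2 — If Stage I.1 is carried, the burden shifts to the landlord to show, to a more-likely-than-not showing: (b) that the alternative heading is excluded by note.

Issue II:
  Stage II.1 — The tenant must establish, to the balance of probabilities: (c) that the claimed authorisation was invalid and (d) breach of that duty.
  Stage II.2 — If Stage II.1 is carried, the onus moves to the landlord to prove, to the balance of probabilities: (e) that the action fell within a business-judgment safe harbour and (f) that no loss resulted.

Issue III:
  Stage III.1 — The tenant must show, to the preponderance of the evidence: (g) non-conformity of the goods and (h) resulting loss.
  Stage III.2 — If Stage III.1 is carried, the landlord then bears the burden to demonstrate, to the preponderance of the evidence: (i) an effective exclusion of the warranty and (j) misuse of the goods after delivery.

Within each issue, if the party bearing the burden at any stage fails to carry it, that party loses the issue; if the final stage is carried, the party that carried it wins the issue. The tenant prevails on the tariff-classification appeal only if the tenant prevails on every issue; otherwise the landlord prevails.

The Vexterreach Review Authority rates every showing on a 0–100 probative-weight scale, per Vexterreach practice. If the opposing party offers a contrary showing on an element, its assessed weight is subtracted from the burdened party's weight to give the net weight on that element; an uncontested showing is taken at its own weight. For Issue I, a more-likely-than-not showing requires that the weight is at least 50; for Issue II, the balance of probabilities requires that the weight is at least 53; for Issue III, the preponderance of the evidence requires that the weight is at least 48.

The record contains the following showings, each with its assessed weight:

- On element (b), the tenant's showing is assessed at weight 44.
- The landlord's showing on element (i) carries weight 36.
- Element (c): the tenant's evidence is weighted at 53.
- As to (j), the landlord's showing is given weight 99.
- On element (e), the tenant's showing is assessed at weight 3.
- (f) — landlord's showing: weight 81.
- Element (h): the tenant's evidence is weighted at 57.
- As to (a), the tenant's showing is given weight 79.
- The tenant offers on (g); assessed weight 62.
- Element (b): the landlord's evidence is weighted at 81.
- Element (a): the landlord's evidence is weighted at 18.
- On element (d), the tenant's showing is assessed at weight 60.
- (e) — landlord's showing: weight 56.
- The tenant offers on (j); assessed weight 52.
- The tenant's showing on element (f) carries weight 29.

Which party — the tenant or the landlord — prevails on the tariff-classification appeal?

— Issue I —
At Stage I.1 the tenant must meet a more-likely-than-not showing (weight is at least 50): on (a) the weight is 79 less the opposing 18 gives net 61, which does reach 50, so (a) meets the standard.
  Stage I.1 carried; the burden shifts to the landlord.
At Stage I.2 the landlord must meet a more-likely-than-not showing (weight is at least 50): on (b) the weight is 81 less the opposing 44 gives net 37, which does not reach 50, so (b) does not meet the standard.
  The landlord does not carry Stage I.2.
So the tenant prevails on this issue.
— Issue II —
At Stage II.1 the tenant must meet the balance of probabilities (weight is at least 53): on (c) the weight is 53, which does reach 53, so (c) meets the standard; on (d) the weight is 60, which does reach 53, so (d) meets the standard.
  The tenant carries Stage II.1; the landlord now bears the burden.
At Stage II.2 the landlord must meet the balance of probabilities (weight is at least 53): on (e) the weight is 56 less the opposing 3 gives net 53, which does reach 53, so (e) meets the standard; on (f) the weight is 81 less the opposing 29 gives net 52, which does not reach 53, so (f) does not meet the standard.
  Stage II.2 not carried; the landlord fails its burden.
The tenant prevails on this issue.
— Issue III —
Stage III.1 (tenant, the preponderance of the evidence, weight is at least 48): (g) 62 ≥ 48 — meets; (h) 57 ≥ 48 — meets.
  Stage III.1 carried; the burden shifts to the landlord.
Stage III.2 (landlord, the preponderance of the evidence, weight is at least 48): (i) 36 < 48 — fails; (j) net 99−52=47 < 48 — fails.
  Stage III.2 not carried; the landlord fails its burden.
So the tenant prevails on this issue.
Per-issue: Issue I → tenant; Issue II → tenant; Issue III → tenant. The tenant must prevail on every issue; overall, the tenant prevails.

tenant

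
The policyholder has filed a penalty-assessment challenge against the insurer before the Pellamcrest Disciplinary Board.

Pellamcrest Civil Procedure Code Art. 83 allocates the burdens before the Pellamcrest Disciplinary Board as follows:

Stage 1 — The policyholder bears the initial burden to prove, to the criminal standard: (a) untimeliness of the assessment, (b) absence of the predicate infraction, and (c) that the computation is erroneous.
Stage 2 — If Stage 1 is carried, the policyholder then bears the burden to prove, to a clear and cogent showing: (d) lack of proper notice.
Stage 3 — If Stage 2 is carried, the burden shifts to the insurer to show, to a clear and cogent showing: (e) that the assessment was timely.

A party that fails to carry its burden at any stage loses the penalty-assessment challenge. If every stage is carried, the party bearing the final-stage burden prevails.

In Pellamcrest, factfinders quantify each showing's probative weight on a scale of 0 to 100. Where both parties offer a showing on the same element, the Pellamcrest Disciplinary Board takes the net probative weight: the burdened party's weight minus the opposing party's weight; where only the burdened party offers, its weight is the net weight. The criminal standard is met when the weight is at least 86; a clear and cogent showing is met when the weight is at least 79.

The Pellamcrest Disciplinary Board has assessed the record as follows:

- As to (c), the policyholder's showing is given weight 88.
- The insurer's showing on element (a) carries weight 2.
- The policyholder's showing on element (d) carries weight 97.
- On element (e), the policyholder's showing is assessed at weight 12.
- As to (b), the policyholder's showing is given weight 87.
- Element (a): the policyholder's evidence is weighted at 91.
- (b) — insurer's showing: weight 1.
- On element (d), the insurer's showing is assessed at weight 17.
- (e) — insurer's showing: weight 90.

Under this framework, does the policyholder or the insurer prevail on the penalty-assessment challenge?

policyholder

At Stage 1 the policyholder must meet the criminal standard (weight is at least 86): on (a) the weight is 91 less the opposing 2 gives net 89, which does reach 86, so (a) meets the standard; on (b) the weight is 87 less the opposing 1 gives net 86, which does reach 86, so (b) meets the standard; on (c) the weight is 88, ≥ 86, so (c) meets the standard.
  Stage 1 is satisfied; the policyholder continues to bear the burden.
At Stage 2 the policyholder must meet a clear and cogent showing (weight is at least 79): on (d) the weight is 97 less the opposing 17 gives net 80, which does reach 79, so (d) meets the standard.
  The policyholder carries Stage 2; the insurer now bears the burden.
At Stage 3 the insurer must meet a clear and cogent showing (weight is at least 79): on (e) the weight is 90 less the opposing 12 gives net 78, < 79, so (e) does not meet the standard.
  Stage 3 not carried; the insurer fails its burden.
The analysis ends at Stage 3; the policyholder prevails.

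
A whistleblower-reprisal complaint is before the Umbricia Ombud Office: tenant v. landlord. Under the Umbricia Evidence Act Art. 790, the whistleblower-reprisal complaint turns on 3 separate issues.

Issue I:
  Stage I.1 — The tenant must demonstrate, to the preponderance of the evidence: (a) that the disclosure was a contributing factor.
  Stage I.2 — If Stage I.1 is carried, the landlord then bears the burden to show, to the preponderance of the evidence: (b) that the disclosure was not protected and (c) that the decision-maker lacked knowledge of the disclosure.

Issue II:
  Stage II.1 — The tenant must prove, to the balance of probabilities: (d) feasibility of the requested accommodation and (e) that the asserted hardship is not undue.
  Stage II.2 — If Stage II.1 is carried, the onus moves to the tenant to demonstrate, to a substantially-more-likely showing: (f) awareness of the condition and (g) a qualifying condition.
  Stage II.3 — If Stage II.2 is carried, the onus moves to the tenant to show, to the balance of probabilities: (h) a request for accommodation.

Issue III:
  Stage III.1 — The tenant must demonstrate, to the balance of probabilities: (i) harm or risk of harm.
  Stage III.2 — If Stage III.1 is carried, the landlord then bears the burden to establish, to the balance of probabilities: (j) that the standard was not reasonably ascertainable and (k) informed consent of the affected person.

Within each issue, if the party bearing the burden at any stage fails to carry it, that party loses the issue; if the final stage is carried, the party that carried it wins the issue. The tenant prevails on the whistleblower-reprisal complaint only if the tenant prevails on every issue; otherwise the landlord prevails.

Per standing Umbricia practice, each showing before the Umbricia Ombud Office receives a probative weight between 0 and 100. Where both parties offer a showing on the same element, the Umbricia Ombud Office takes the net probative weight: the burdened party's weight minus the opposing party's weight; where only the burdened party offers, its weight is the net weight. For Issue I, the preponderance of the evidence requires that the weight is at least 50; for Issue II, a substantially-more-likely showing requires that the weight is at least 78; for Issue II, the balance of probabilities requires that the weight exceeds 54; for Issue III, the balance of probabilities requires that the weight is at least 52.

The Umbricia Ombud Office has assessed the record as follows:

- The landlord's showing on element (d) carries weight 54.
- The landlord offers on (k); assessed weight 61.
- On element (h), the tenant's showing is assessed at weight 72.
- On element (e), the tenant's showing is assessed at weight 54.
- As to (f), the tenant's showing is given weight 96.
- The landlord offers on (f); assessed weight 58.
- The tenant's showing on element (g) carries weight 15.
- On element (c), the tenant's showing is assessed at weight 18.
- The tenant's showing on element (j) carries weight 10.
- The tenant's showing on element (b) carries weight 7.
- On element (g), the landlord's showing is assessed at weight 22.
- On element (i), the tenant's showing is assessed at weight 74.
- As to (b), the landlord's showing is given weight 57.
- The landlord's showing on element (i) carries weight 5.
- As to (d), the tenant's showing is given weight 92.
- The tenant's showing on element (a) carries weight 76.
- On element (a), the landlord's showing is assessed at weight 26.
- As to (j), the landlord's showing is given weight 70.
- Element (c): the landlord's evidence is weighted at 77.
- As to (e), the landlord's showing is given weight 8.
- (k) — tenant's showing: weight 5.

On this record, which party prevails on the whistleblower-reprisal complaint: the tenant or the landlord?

— Issue I —
Stage I.1 (tenant, the preponderance of the evidence, weight is at least 50): (a) net 76−26=50 ≥ 50 — meets.
  All elements met. The burden passes to the landlord.
Stage I.2 (landlord, the preponderance of the evidence, weight is at least 50): (b) net 57−7=50 ≥ 50 — meets; (c) net 77−18=59 ≥ 50 — meets.
  All elements met at the final stage.
With every stage satisfied, the landlord prevails on this issue.
— Issue II —
At Stage II.1 the tenant must meet the balance of probabilities (weight exceeds 54): on (d) the weight is 92 less the opposing 54 gives net 38, ≤ 54, so (d) does not meet the standard; on (e) the weight is 54 less the opposing 8 gives net 46, which does not exceed 54, so (e) does not meet the standard.
  Not every element is met, so the tenant fails to carry Stage II.1.
The analysis ends at Stage II.1; the landlord prevails on this issue.
— Issue III —
At Stage III.1 the tenant must meet the balance of probabilities (weight is at least 52): on (i) the weight is 74 less the opposing 5 gives net 69, ≥ 52, so (i) meets the standard.
  All elements met. The burden passes to the landlord.
At Stage III.2 the landlord must meet the balance of probabilities (weight is at least 52): on (j) the weight is 70 less the opposing 10 gives net 60, which does reach 52, so (j) meets the standard; on (k) the weight is 61 less the opposing 5 gives net 56, which does reach 52, so (k) meets the standard.
  Stage III.2 carried; the final stage is satisfied.
Every stage carried; the landlord prevails on this issue.
Per-issue: Issue I → landlord; Issue II → landlord; Issue III → landlord. The tenant must prevail on every issue; overall, the landlord prevails.

landlord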